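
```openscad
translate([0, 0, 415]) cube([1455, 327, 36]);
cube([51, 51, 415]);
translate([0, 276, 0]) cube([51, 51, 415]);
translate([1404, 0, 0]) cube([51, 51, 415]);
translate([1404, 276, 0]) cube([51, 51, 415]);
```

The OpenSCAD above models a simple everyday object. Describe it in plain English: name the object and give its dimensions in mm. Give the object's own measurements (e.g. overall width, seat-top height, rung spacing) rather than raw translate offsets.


A bench: a 1455×327 mm seat slab, 36 mm thick, top at z = 451 mm, on four 51×51 mm square legs flush with the seat corners and standing on z = 0.


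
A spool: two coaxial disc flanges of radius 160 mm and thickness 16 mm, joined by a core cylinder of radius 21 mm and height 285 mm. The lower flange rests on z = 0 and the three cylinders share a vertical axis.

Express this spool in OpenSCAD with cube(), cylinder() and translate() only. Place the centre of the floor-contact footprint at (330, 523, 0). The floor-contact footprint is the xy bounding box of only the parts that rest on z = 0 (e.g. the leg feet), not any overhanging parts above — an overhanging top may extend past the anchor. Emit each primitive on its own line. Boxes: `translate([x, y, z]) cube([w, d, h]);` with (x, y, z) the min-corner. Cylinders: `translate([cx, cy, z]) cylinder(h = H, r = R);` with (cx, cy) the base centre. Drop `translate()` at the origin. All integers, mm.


translate([330, 523, 0]) cylinder(h = 16, r = 160);
translate([330, 523, 16]) cylinder(h = 285, r = 21);
translate([330, 523, 301]) cylinder(h = 16, r = 160);


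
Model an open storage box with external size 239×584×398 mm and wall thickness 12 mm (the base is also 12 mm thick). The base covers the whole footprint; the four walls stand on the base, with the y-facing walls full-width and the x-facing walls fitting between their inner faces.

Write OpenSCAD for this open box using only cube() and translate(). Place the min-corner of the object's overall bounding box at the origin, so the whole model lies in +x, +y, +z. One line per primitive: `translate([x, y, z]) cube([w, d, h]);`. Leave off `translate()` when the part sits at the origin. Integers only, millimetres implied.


cube([239, 584, 12]);
translate([0, 0, 12]) cube([239, 12, 386]);
translate([0, 572, 12]) cube([239, 12, 386]);
translate([0, 12, 12]) cube([12, 560, 386]);
translate([227, 12, 12]) cube([12, 560, 386]);


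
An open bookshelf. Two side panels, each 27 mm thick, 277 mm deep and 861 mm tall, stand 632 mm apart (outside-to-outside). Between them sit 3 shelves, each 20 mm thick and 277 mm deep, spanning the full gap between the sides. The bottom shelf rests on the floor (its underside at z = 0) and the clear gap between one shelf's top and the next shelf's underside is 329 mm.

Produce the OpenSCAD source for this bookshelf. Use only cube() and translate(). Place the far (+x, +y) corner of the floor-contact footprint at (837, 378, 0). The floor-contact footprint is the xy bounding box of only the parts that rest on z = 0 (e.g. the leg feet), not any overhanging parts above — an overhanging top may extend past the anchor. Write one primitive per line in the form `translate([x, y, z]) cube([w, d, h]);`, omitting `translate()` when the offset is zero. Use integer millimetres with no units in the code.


translate([205, 101, 0]) cube([27, 277, 861]);
translate([810, 101, 0]) cube([27, 277, 861]);
translate([232, 101, 0]) cube([578, 277, 20]);
translate([232, 101, 349]) cube([578, 277, 20]);
translate([232, 101, 698]) cube([578, 277, 20]);


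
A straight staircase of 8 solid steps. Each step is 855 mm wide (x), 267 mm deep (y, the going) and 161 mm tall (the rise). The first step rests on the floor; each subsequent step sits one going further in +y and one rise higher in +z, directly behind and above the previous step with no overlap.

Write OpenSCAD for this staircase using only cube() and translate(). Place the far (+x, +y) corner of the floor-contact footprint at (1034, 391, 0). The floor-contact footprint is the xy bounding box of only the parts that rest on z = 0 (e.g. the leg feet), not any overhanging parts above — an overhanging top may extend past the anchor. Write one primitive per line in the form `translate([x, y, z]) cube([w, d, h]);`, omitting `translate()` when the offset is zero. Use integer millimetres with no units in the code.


translate([179, 124, 0]) cube([855, 267, 161]);
translate([179, 391, 161]) cube([855, 267, 161]);
translate([179, 658, 322]) cube([855, 267, 161]);
translate([179, 925, 483]) cube([855, 267, 161]);
translate([179, 1192, 644]) cube([855, 267, 161]);
translate([179, 1459, 805]) cube([855, 267, 161]);
translate([179, 1726, 966]) cube([855, 267, 161]);
translate([179, 1993, 1127]) cube([855, 267, 161]);


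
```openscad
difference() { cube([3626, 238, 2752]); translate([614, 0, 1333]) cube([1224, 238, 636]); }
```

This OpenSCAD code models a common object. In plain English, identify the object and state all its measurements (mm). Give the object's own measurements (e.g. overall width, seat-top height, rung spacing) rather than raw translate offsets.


A wall 3626 mm long (x), 238 mm thick (y), 2752 mm tall, with a rectangular window opening cut through it. The opening is 1224 mm wide and 636 mm tall; its sill is at z = 1333 mm and its near (−x) edge is 614 mm from the wall's −x end. The opening passes through the full wall thickness.


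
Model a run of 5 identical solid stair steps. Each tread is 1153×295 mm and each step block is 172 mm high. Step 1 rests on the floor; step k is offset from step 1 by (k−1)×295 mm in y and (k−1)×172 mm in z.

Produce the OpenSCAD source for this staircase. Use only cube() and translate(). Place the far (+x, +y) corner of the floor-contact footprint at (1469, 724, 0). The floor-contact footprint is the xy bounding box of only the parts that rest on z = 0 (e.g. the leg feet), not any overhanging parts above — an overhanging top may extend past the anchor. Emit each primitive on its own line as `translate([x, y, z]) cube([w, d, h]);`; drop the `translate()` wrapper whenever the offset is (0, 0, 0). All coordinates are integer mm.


translate([316, 429, 0]) cube([1153, 295, 172]);
translate([316, 724, 172]) cube([1153, 295, 172]);
translate([316, 1019, 344]) cube([1153, 295, 172]);
translate([316, 1314, 516]) cube([1153, 295, 172]);
translate([316, 1609, 688]) cube([1153, 295, 172]);


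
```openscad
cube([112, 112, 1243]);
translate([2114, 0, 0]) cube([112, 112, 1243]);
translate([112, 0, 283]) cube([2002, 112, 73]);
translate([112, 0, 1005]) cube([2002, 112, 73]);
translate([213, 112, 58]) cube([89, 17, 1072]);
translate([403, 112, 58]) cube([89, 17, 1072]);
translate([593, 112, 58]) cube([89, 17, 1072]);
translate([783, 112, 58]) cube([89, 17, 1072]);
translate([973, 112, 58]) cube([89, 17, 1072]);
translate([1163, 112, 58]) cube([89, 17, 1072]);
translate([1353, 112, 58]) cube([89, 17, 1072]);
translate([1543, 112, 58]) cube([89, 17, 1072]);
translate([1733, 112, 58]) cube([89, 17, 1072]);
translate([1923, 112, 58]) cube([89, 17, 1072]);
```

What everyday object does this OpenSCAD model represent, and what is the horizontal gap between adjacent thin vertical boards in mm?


A fence section. The picket gap is 101 mm.

Two posts, two rails, 10 pickets — a fence section. Span 2002 mm holds 10 pickets of 89 mm with 11 equal gaps: ⌊(2002 − 10·89) / 11⌋ = 101 mm.


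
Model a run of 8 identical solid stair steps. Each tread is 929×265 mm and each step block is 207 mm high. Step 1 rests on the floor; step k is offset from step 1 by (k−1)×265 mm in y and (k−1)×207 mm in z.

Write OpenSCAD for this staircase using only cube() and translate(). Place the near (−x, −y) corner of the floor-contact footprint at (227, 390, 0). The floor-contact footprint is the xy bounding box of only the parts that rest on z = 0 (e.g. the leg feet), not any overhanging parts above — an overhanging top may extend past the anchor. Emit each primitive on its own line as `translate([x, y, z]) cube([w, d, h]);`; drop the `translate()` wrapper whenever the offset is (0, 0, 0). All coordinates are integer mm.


translate([227, 390, 0]) cube([929, 265, 207]);
translate([227, 655, 207]) cube([929, 265, 207]);
translate([227, 920, 414]) cube([929, 265, 207]);
translate([227, 1185, 621]) cube([929, 265, 207]);
translate([227, 1450, 828]) cube([929, 265, 207]);
translate([227, 1715, 1035]) cube([929, 265, 207]);
translate([227, 1980, 1242]) cube([929, 265, 207]);
translate([227, 2245, 1449]) cube([929, 265, 207]);


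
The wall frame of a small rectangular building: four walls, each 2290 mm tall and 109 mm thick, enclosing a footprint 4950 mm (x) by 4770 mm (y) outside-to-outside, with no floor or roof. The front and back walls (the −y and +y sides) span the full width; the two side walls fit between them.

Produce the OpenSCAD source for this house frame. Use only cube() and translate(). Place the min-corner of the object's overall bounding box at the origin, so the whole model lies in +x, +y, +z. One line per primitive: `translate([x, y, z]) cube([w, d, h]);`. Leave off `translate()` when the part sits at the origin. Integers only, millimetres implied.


cube([4950, 109, 2290]);
translate([0, 4661, 0]) cube([4950, 109, 2290]);
translate([0, 109, 0]) cube([109, 4552, 2290]);
translate([4841, 109, 0]) cube([109, 4552, 2290]);


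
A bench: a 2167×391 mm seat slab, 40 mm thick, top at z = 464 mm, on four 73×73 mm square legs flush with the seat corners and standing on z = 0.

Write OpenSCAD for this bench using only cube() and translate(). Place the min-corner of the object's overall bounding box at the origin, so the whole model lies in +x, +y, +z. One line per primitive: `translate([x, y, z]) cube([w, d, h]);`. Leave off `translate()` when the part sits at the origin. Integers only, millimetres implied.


translate([0, 0, 424]) cube([2167, 391, 40]);
cube([73, 73, 424]);
translate([0, 318, 0]) cube([73, 73, 424]);
translate([2094, 0, 0]) cube([73, 73, 424]);
translate([2094, 318, 0]) cube([73, 73, 424]);


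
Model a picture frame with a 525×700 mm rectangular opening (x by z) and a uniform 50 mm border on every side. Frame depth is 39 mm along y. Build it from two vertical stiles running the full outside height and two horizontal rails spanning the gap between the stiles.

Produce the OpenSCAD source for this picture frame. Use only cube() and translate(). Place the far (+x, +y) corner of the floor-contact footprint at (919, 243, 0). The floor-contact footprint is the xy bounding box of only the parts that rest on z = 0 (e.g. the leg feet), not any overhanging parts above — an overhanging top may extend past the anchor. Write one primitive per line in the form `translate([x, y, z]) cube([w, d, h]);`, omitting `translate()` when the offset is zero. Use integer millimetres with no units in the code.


translate([294, 204, 0]) cube([50, 39, 800]);
translate([869, 204, 0]) cube([50, 39, 800]);
translate([344, 204, 0]) cube([525, 39, 50]);
translate([344, 204, 750]) cube([525, 39, 50]);


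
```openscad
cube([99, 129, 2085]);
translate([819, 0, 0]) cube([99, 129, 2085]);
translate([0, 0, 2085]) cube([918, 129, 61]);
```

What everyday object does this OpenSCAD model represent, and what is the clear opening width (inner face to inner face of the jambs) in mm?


A door frame. The clear opening width is 720 mm.

Two 2085 mm tall posts with a header on top — a door frame. The left jamb is 99 mm wide at x = 0; the right jamb starts at x = 819. The clear opening is 819 − 99 = 720 mm.


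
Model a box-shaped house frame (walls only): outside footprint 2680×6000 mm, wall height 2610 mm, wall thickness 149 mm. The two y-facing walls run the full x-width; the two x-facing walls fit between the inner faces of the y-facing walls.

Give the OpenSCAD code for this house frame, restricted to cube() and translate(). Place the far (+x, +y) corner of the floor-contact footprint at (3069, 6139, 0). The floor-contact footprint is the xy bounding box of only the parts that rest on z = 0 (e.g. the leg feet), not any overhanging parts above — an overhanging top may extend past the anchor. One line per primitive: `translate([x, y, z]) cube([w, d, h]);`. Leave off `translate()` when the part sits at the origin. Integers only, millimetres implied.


translate([389, 139, 0]) cube([2680, 149, 2610]);
translate([389, 5990, 0]) cube([2680, 149, 2610]);
translate([389, 288, 0]) cube([149, 5702, 2610]);
translate([2920, 288, 0]) cube([149, 5702, 2610]);


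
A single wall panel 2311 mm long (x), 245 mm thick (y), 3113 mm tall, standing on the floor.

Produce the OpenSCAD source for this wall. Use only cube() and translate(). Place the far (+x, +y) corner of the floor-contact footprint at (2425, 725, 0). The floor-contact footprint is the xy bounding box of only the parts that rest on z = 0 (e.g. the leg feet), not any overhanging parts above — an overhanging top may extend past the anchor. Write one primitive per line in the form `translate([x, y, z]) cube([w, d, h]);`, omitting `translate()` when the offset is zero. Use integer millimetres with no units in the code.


translate([114, 480, 0]) cube([2311, 245, 3113]);


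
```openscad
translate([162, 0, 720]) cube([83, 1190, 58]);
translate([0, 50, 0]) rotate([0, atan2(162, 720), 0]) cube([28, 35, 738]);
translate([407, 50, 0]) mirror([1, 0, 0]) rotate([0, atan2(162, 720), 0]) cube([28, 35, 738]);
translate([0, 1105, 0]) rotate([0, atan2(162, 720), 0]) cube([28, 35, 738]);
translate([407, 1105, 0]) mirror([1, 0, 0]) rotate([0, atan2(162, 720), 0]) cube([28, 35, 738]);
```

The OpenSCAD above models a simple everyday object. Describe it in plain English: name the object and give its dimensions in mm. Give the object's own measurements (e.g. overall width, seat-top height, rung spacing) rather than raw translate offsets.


A sawhorse. A 83×1190×58 mm beam (x, y, z) sits on two A-frame leg pairs. Each pair is two raked legs of 28×35 mm section (35 mm along y) splaying symmetrically in x. Each leg rises 720 mm vertically over 162 mm of horizontal reach and is 738 mm long along its own axis. Every leg's outer bottom edge rests on the floor and its outer top edge meets a bottom edge of the beam — the left legs (tilting toward +x) meet the beam's −x bottom edge, the right legs (their mirror images, tilting toward −x) meet its +x bottom edge — so the leg tops tuck under the beam, the beam's underside is 720 mm above the floor, and the feet are 407 mm apart outside-to-outside with the beam centred between them. The two leg pairs are set in 50 mm from either end of the beam.


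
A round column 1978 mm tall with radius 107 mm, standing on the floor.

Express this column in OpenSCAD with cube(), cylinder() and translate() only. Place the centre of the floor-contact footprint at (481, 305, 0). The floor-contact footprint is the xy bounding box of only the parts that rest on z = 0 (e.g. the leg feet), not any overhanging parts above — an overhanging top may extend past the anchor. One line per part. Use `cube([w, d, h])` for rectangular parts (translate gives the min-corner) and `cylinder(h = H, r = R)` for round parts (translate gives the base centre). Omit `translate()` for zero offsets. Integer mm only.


translate([481, 305, 0]) cylinder(h = 1978, r = 107);


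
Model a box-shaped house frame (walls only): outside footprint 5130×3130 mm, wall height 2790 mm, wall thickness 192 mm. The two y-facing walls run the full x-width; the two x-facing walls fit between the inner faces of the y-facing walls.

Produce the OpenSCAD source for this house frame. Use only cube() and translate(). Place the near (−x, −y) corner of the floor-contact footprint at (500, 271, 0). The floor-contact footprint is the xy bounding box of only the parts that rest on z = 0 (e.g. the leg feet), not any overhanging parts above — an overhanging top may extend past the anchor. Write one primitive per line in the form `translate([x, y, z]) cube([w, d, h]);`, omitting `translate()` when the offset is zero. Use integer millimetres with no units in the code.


translate([500, 271, 0]) cube([5130, 192, 2790]);
translate([500, 3209, 0]) cube([5130, 192, 2790]);
translate([500, 463, 0]) cube([192, 2746, 2790]);
translate([5438, 463, 0]) cube([192, 2746, 2790]);


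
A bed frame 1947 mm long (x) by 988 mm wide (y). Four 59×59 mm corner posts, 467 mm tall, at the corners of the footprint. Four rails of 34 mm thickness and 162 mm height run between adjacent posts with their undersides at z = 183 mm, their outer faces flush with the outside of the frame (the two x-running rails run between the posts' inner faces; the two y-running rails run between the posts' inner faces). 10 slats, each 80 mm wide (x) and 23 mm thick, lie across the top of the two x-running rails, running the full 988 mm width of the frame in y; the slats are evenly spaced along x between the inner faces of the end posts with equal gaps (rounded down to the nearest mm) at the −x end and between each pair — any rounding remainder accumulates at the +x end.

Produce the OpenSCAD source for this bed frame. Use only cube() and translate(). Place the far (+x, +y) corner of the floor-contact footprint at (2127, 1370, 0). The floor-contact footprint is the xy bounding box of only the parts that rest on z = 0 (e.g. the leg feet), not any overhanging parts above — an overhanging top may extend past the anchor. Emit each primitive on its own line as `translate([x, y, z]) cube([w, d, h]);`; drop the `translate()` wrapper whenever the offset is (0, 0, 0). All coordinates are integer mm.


// slat z = rail_z + rail_h = 183 + 162 = 345
// slat gap = ⌊(1829 − 10·80) / 11⌋ = 93
translate([180, 382, 0]) cube([59, 59, 467]);
translate([180, 1311, 0]) cube([59, 59, 467]);
translate([2068, 382, 0]) cube([59, 59, 467]);
translate([2068, 1311, 0]) cube([59, 59, 467]);
translate([239, 382, 183]) cube([1829, 34, 162]);
translate([239, 1336, 183]) cube([1829, 34, 162]);
translate([180, 441, 183]) cube([34, 870, 162]);
translate([2093, 441, 183]) cube([34, 870, 162]);
translate([332, 382, 345]) cube([80, 988, 23]);
translate([505, 382, 345]) cube([80, 988, 23]);
translate([678, 382, 345]) cube([80, 988, 23]);
translate([851, 382, 345]) cube([80, 988, 23]);
translate([1024, 382, 345]) cube([80, 988, 23]);
translate([1197, 382, 345]) cube([80, 988, 23]);
translate([1370, 382, 345]) cube([80, 988, 23]);
translate([1543, 382, 345]) cube([80, 988, 23]);
translate([1716, 382, 345]) cube([80, 988, 23]);
translate([1889, 382, 345]) cube([80, 988, 23]);


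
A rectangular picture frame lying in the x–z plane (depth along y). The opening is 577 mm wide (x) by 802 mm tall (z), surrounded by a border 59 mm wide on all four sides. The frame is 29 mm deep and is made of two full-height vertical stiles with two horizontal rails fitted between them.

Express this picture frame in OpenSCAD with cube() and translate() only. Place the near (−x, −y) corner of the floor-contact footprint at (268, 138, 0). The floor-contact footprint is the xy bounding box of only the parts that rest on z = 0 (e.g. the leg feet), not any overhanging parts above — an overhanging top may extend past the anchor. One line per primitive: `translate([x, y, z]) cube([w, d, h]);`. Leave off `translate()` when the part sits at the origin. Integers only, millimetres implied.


translate([268, 138, 0]) cube([59, 29, 920]);
translate([904, 138, 0]) cube([59, 29, 920]);
translate([327, 138, 0]) cube([577, 29, 59]);
translate([327, 138, 861]) cube([577, 29, 59]);


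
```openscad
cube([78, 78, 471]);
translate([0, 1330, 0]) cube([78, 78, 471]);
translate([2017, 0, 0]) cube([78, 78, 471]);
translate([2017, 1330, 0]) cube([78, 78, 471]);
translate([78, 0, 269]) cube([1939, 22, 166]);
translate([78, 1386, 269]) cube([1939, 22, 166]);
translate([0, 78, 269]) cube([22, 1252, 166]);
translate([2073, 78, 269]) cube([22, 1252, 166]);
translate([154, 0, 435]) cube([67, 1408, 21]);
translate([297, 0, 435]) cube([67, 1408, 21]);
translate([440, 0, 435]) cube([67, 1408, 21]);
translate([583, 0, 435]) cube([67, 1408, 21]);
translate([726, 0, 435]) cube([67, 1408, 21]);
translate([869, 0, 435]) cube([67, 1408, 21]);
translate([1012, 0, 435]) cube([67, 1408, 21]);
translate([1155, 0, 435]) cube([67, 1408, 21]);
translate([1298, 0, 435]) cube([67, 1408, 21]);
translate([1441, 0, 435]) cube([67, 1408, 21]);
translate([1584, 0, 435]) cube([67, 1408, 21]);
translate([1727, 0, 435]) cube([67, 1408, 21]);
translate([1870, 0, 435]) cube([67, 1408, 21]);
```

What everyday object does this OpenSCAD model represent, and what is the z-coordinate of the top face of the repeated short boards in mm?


A bed frame. The slat-top height is 456 mm.

Four posts, four rails, and a row of slats — a bed frame. Slats sit on the rails at z = 269 + 166 = 435; with slat thickness 21, the top is 456 mm.


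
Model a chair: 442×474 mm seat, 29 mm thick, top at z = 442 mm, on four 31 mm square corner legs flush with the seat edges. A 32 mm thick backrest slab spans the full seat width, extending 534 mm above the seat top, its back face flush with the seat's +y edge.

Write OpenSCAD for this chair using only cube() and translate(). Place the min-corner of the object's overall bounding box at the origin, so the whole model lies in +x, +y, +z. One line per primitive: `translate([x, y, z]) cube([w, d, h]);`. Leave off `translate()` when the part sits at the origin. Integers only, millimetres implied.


translate([0, 0, 413]) cube([442, 474, 29]);
cube([31, 31, 413]);
translate([411, 0, 0]) cube([31, 31, 413]);
translate([0, 443, 0]) cube([31, 31, 413]);
translate([411, 443, 0]) cube([31, 31, 413]);
translate([0, 442, 442]) cube([442, 32, 534]);


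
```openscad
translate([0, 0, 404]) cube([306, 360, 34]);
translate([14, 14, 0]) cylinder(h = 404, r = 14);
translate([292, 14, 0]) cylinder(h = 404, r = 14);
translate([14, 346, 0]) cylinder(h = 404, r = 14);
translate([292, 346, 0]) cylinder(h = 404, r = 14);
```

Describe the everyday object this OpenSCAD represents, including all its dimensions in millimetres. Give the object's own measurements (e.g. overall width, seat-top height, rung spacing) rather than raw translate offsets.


A simple wooden stool: a rectangular seat 306 mm (x) by 360 mm (y), 34 mm thick, top face at z = 438 mm, on four round legs, each 28 mm in diameter. The legs rest on z = 0, each leg's axis is inset half a diameter from the nearest pair of seat edges (so the leg's bounding box is flush with the corner).


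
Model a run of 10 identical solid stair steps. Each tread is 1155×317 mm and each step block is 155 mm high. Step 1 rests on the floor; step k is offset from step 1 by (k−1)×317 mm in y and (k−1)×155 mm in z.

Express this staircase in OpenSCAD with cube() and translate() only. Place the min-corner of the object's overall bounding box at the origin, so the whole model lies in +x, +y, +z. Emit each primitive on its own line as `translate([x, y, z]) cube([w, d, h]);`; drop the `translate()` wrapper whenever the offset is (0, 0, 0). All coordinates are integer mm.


cube([1155, 317, 155]);
translate([0, 317, 155]) cube([1155, 317, 155]);
translate([0, 634, 310]) cube([1155, 317, 155]);
translate([0, 951, 465]) cube([1155, 317, 155]);
translate([0, 1268, 620]) cube([1155, 317, 155]);
translate([0, 1585, 775]) cube([1155, 317, 155]);
translate([0, 1902, 930]) cube([1155, 317, 155]);
translate([0, 2219, 1085]) cube([1155, 317, 155]);
translate([0, 2536, 1240]) cube([1155, 317, 155]);
translate([0, 2853, 1395]) cube([1155, 317, 155]);


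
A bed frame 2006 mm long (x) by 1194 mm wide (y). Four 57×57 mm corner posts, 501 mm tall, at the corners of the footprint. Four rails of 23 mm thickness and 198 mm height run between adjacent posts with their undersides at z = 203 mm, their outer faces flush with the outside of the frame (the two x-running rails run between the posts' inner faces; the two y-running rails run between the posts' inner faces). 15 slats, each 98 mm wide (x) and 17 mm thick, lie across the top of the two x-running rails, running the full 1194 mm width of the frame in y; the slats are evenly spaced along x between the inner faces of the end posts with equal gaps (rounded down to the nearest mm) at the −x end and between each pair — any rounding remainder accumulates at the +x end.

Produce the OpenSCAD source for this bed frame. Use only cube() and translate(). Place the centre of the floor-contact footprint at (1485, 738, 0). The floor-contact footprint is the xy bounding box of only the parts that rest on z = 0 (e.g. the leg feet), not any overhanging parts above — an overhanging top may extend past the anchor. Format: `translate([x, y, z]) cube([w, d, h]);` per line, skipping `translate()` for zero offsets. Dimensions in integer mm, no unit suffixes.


translate([482, 141, 0]) cube([57, 57, 501]);
translate([482, 1278, 0]) cube([57, 57, 501]);
translate([2431, 141, 0]) cube([57, 57, 501]);
translate([2431, 1278, 0]) cube([57, 57, 501]);
translate([539, 141, 203]) cube([1892, 23, 198]);
translate([539, 1312, 203]) cube([1892, 23, 198]);
translate([482, 198, 203]) cube([23, 1080, 198]);
translate([2465, 198, 203]) cube([23, 1080, 198]);
translate([565, 141, 401]) cube([98, 1194, 17]);
translate([689, 141, 401]) cube([98, 1194, 17]);
translate([813, 141, 401]) cube([98, 1194, 17]);
translate([937, 141, 401]) cube([98, 1194, 17]);
translate([1061, 141, 401]) cube([98, 1194, 17]);
translate([1185, 141, 401]) cube([98, 1194, 17]);
translate([1309, 141, 401]) cube([98, 1194, 17]);
translate([1433, 141, 401]) cube([98, 1194, 17]);
translate([1557, 141, 401]) cube([98, 1194, 17]);
translate([1681, 141, 401]) cube([98, 1194, 17]);
translate([1805, 141, 401]) cube([98, 1194, 17]);
translate([1929, 141, 401]) cube([98, 1194, 17]);
translate([2053, 141, 401]) cube([98, 1194, 17]);
translate([2177, 141, 401]) cube([98, 1194, 17]);
translate([2301, 141, 401]) cube([98, 1194, 17]);


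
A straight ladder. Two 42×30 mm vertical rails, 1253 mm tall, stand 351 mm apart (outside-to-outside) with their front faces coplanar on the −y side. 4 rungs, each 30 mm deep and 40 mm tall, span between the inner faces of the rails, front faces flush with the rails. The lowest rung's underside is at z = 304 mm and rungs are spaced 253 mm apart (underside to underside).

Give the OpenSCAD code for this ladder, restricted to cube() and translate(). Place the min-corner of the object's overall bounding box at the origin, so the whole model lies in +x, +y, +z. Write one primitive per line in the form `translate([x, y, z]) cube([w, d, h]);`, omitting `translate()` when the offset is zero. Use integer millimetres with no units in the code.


// rung span = 351 - 2*42 = 267
// rung[k] z = 304 + k*253
cube([42, 30, 1253]);
translate([309, 0, 0]) cube([42, 30, 1253]);
translate([42, 0, 304]) cube([267, 30, 40]);
translate([42, 0, 557]) cube([267, 30, 40]);
translate([42, 0, 810]) cube([267, 30, 40]);
translate([42, 0, 1063]) cube([267, 30, 40]);


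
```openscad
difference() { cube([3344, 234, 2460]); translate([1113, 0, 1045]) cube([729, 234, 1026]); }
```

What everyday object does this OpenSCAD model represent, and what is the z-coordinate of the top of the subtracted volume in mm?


A wall with a window opening. The window head height is 2071 mm.

A wall with a rectangular opening subtracted — a window. Sill at z = 1045, opening 1026 mm tall, so the head is at 1045 + 1026 = 2071 mm.


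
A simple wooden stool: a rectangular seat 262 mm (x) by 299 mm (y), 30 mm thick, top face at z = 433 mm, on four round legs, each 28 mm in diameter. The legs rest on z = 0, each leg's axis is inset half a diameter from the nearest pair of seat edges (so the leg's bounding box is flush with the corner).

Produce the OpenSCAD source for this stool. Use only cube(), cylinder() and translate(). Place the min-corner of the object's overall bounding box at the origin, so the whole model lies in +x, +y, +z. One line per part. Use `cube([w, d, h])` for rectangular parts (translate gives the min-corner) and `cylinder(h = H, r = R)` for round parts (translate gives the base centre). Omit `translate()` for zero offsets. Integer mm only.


// leg_h = 433 - 30 = 403
translate([0, 0, 403]) cube([262, 299, 30]);
translate([14, 14, 0]) cylinder(h = 403, r = 14);
translate([248, 14, 0]) cylinder(h = 403, r = 14);
translate([14, 285, 0]) cylinder(h = 403, r = 14);
translate([248, 285, 0]) cylinder(h = 403, r = 14);


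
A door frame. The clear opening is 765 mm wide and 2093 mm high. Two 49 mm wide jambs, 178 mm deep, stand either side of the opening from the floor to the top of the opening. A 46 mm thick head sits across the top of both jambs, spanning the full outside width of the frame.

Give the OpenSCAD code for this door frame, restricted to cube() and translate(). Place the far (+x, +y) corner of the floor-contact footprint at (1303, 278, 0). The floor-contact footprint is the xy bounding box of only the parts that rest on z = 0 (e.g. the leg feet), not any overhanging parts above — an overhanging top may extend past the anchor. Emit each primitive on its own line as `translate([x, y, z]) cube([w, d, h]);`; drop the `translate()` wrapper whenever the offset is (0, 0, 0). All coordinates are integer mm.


translate([440, 100, 0]) cube([49, 178, 2093]);
translate([1254, 100, 0]) cube([49, 178, 2093]);
translate([440, 100, 2093]) cube([863, 178, 46]);


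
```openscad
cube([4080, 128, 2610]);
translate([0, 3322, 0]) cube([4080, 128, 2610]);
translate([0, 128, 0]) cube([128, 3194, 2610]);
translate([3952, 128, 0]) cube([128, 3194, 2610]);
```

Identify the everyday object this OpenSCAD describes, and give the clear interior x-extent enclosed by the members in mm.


A house (or room) frame. The interior width is 3824 mm.

Four 2610 mm walls enclosing a rectangle with no floor or roof — a room or house frame. Outside width is 4080 mm and wall thickness is 128 mm, so the interior width is 4080 − 2 × 128 = 3824 mm.


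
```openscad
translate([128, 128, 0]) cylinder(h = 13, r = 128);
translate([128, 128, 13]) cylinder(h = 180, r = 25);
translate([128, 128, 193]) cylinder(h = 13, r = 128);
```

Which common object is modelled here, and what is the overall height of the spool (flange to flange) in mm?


A spool. The overall height is 206 mm.

Three coaxial cylinders, large–small–large — a spool. Two 13 mm flanges and a 180 mm core give 13 + 180 + 13 = 206 mm.


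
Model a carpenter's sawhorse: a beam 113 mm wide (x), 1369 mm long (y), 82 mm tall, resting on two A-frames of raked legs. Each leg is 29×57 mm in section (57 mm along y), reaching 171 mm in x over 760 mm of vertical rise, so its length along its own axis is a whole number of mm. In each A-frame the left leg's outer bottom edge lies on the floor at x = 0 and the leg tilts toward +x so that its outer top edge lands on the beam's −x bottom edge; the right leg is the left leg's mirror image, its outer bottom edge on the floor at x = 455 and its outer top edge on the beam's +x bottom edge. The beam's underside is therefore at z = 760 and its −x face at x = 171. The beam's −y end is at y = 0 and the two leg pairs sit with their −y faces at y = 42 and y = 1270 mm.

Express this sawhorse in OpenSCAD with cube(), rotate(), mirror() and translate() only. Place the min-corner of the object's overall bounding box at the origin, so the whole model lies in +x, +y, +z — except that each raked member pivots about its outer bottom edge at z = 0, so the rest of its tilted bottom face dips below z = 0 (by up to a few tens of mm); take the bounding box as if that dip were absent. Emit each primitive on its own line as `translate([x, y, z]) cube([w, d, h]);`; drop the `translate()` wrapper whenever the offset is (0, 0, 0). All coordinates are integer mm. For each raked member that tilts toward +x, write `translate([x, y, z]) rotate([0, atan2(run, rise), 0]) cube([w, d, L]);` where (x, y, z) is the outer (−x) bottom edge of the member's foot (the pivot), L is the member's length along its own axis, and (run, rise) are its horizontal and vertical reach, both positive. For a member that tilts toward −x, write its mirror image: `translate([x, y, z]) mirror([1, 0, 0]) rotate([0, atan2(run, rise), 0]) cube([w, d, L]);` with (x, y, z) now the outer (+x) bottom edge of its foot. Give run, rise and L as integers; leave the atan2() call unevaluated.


// leg length = √(171² + 760²) = 779
// right-leg outer foot x = 2·171 + 113 = 455
// beam min-corner = (171, 0, 760)
translate([171, 0, 760]) cube([113, 1369, 82]);
translate([0, 42, 0]) rotate([0, atan2(171, 760), 0]) cube([29, 57, 779]);
translate([455, 42, 0]) mirror([1, 0, 0]) rotate([0, atan2(171, 760), 0]) cube([29, 57, 779]);
translate([0, 1270, 0]) rotate([0, atan2(171, 760), 0]) cube([29, 57, 779]);
translate([455, 1270, 0]) mirror([1, 0, 0]) rotate([0, atan2(171, 760), 0]) cube([29, 57, 779]);


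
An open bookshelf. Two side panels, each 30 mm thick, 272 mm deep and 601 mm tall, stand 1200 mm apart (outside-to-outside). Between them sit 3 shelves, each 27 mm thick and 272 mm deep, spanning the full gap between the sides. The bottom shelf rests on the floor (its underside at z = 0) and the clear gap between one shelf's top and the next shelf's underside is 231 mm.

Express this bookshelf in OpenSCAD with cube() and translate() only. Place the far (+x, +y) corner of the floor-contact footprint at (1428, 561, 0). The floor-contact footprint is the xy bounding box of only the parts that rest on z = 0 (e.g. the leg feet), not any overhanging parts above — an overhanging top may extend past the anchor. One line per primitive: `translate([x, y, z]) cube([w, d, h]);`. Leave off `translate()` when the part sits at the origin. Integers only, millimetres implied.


translate([228, 289, 0]) cube([30, 272, 601]);
translate([1398, 289, 0]) cube([30, 272, 601]);
translate([258, 289, 0]) cube([1140, 272, 27]);
translate([258, 289, 258]) cube([1140, 272, 27]);
translate([258, 289, 516]) cube([1140, 272, 27]);


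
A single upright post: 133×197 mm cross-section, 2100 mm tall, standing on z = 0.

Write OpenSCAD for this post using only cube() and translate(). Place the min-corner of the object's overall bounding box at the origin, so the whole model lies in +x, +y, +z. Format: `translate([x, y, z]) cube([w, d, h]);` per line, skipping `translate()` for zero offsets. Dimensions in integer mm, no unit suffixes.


cube([133, 197, 2100]);


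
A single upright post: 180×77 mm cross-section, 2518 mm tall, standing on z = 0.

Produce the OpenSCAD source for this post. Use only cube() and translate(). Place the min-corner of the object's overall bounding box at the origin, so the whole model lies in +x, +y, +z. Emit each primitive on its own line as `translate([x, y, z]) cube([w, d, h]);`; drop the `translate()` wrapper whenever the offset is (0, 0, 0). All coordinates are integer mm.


cube([180, 77, 2518]);


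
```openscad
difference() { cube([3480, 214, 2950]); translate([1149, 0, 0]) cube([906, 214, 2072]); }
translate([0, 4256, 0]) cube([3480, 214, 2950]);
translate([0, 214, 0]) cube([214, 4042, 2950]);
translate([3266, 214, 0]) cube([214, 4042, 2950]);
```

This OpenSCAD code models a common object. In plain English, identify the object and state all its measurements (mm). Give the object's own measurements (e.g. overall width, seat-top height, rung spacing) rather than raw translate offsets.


A single room: four walls, each 2950 mm tall and 214 mm thick, enclosing an outside footprint 3480×4470 mm (x × y), no floor or roof. The front and back walls (−y and +y sides) run the full x-width; the side walls fit between their inner faces. A door opening 906 mm wide and 2072 mm tall is cut through the front wall from the floor up, its −x edge 1149 mm from the wall's −x end.


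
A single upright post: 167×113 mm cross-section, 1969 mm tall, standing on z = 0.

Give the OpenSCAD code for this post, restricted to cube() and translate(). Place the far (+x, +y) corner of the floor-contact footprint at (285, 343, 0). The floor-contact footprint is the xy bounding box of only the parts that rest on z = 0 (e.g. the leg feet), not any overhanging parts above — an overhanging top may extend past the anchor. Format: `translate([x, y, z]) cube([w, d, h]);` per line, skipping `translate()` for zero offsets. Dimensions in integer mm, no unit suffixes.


translate([118, 230, 0]) cube([167, 113, 1969]);


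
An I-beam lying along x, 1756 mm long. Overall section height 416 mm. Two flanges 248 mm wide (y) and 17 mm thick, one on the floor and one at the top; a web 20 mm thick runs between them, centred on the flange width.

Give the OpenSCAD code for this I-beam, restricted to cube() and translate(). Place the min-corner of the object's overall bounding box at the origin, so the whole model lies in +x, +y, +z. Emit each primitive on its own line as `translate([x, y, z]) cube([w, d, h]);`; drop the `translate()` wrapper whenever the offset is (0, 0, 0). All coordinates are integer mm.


cube([1756, 248, 17]);
translate([0, 114, 17]) cube([1756, 20, 382]);
translate([0, 0, 399]) cube([1756, 248, 17]);


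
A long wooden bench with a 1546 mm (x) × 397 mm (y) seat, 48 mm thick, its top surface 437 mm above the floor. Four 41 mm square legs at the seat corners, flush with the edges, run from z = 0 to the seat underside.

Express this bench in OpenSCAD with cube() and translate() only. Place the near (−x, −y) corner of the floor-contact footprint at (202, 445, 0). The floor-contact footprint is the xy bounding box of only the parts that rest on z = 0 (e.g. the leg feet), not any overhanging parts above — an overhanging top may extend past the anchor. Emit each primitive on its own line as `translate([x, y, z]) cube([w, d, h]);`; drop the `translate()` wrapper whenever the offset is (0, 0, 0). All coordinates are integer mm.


translate([202, 445, 389]) cube([1546, 397, 48]);
translate([202, 445, 0]) cube([41, 41, 389]);
translate([202, 801, 0]) cube([41, 41, 389]);
translate([1707, 445, 0]) cube([41, 41, 389]);
translate([1707, 801, 0]) cube([41, 41, 389]);


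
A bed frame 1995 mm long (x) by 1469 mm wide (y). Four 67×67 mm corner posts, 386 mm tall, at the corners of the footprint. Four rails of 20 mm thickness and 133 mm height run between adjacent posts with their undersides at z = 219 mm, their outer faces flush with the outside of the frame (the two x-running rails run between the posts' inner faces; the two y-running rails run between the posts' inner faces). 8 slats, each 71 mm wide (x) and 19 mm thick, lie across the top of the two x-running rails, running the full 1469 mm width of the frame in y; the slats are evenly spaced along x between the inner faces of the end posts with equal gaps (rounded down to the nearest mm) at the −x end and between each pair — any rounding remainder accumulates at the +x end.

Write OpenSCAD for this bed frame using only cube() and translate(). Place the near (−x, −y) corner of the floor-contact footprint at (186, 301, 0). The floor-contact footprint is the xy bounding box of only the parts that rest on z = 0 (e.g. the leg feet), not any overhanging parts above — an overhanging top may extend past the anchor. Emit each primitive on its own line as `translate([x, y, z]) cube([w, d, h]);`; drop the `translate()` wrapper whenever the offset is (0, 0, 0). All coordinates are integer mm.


// slat z = rail_z + rail_h = 219 + 133 = 352
// slat gap = ⌊(1861 − 8·71) / 9⌋ = 143
translate([186, 301, 0]) cube([67, 67, 386]);
translate([186, 1703, 0]) cube([67, 67, 386]);
translate([2114, 301, 0]) cube([67, 67, 386]);
translate([2114, 1703, 0]) cube([67, 67, 386]);
translate([253, 301, 219]) cube([1861, 20, 133]);
translate([253, 1750, 219]) cube([1861, 20, 133]);
translate([186, 368, 219]) cube([20, 1335, 133]);
translate([2161, 368, 219]) cube([20, 1335, 133]);
translate([396, 301, 352]) cube([71, 1469, 19]);
translate([610, 301, 352]) cube([71, 1469, 19]);
translate([824, 301, 352]) cube([71, 1469, 19]);
translate([1038, 301, 352]) cube([71, 1469, 19]);
translate([1252, 301, 352]) cube([71, 1469, 19]);
translate([1466, 301, 352]) cube([71, 1469, 19]);
translate([1680, 301, 352]) cube([71, 1469, 19]);
translate([1894, 301, 352]) cube([71, 1469, 19]);
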